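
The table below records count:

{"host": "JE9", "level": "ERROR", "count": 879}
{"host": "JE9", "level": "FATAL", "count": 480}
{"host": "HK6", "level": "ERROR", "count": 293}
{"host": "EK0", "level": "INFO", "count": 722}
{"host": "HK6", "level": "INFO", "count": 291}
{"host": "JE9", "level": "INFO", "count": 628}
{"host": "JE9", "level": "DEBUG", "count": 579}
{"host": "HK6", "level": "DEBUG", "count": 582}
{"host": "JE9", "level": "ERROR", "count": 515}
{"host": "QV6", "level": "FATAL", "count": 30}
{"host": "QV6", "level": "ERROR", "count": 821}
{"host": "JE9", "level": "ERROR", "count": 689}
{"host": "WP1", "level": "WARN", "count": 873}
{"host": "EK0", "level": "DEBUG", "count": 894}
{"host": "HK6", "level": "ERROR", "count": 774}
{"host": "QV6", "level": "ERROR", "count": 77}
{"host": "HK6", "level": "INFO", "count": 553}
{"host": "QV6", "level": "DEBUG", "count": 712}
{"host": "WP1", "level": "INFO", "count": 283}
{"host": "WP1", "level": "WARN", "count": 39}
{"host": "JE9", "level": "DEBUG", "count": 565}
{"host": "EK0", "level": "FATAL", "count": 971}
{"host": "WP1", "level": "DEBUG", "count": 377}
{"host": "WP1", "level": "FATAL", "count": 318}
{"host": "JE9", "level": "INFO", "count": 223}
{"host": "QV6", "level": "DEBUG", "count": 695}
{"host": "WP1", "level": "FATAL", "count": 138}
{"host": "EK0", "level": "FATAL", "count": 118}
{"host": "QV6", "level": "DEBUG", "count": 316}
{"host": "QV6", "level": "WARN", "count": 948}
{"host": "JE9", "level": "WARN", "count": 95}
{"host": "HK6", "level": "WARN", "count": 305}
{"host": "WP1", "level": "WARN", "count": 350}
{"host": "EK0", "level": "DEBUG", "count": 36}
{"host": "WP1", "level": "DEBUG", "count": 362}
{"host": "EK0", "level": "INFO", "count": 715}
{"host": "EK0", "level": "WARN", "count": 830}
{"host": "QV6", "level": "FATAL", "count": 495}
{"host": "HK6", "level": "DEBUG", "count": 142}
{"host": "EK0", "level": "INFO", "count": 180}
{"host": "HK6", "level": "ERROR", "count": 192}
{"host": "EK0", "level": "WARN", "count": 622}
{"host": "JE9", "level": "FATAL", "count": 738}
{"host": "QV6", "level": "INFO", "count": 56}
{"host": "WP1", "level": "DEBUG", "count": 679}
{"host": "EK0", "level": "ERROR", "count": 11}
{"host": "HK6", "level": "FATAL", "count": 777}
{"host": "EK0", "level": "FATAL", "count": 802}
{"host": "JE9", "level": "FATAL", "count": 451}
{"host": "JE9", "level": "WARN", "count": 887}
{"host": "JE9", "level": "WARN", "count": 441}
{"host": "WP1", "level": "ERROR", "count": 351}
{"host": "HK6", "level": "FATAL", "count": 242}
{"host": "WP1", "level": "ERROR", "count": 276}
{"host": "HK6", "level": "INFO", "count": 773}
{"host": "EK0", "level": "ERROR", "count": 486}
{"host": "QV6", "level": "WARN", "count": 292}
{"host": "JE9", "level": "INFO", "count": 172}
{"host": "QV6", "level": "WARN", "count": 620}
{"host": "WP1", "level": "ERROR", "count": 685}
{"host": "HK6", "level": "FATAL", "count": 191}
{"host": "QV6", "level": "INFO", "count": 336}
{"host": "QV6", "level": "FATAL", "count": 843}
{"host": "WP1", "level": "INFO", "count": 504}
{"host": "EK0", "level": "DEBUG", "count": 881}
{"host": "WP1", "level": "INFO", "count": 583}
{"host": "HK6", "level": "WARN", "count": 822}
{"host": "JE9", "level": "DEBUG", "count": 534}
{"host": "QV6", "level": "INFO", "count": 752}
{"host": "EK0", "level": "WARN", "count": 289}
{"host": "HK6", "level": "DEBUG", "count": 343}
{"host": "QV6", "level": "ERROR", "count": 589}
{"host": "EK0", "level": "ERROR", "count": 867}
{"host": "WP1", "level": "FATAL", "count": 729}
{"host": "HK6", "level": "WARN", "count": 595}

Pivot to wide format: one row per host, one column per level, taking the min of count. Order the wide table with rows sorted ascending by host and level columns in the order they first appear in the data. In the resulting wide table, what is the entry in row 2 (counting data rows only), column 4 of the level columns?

With rows sorted ascending by host, row 2 is host=HK6. level columns in first-appearance order: ERROR, FATAL, INFO, DEBUG, WARN; column 4 is DEBUG.
Long rows with host=HK6, level=DEBUG: min(582, 142, 343) = 142.

142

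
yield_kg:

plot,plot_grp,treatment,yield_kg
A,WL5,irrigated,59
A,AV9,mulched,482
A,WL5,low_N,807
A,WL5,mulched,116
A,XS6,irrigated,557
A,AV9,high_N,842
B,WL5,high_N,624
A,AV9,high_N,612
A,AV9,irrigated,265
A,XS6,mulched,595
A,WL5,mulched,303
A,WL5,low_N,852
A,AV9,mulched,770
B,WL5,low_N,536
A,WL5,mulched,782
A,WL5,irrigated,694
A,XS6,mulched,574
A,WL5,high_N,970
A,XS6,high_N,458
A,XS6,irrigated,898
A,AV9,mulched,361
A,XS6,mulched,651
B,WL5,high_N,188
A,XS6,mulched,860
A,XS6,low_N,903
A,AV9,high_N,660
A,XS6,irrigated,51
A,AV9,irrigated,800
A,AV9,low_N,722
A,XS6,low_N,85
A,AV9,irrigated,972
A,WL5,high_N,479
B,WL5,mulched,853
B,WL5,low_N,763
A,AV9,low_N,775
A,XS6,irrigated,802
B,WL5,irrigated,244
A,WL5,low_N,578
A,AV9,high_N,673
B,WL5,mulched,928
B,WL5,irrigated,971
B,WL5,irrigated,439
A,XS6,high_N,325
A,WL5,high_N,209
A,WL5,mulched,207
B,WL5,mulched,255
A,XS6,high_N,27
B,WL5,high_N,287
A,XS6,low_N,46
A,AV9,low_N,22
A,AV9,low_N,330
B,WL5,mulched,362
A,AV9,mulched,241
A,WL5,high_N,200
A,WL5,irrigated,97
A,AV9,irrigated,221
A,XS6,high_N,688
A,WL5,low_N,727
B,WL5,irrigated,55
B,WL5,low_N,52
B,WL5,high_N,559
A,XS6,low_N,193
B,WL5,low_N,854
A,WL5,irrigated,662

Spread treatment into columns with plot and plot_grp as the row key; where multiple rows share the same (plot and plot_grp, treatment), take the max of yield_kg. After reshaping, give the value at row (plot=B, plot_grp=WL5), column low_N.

854

Rows with plot=B, plot_grp=WL5 and treatment=low_N: yield_kg values are 536, 763, 52, 854.
max(536, 763, 52, 854) = 854.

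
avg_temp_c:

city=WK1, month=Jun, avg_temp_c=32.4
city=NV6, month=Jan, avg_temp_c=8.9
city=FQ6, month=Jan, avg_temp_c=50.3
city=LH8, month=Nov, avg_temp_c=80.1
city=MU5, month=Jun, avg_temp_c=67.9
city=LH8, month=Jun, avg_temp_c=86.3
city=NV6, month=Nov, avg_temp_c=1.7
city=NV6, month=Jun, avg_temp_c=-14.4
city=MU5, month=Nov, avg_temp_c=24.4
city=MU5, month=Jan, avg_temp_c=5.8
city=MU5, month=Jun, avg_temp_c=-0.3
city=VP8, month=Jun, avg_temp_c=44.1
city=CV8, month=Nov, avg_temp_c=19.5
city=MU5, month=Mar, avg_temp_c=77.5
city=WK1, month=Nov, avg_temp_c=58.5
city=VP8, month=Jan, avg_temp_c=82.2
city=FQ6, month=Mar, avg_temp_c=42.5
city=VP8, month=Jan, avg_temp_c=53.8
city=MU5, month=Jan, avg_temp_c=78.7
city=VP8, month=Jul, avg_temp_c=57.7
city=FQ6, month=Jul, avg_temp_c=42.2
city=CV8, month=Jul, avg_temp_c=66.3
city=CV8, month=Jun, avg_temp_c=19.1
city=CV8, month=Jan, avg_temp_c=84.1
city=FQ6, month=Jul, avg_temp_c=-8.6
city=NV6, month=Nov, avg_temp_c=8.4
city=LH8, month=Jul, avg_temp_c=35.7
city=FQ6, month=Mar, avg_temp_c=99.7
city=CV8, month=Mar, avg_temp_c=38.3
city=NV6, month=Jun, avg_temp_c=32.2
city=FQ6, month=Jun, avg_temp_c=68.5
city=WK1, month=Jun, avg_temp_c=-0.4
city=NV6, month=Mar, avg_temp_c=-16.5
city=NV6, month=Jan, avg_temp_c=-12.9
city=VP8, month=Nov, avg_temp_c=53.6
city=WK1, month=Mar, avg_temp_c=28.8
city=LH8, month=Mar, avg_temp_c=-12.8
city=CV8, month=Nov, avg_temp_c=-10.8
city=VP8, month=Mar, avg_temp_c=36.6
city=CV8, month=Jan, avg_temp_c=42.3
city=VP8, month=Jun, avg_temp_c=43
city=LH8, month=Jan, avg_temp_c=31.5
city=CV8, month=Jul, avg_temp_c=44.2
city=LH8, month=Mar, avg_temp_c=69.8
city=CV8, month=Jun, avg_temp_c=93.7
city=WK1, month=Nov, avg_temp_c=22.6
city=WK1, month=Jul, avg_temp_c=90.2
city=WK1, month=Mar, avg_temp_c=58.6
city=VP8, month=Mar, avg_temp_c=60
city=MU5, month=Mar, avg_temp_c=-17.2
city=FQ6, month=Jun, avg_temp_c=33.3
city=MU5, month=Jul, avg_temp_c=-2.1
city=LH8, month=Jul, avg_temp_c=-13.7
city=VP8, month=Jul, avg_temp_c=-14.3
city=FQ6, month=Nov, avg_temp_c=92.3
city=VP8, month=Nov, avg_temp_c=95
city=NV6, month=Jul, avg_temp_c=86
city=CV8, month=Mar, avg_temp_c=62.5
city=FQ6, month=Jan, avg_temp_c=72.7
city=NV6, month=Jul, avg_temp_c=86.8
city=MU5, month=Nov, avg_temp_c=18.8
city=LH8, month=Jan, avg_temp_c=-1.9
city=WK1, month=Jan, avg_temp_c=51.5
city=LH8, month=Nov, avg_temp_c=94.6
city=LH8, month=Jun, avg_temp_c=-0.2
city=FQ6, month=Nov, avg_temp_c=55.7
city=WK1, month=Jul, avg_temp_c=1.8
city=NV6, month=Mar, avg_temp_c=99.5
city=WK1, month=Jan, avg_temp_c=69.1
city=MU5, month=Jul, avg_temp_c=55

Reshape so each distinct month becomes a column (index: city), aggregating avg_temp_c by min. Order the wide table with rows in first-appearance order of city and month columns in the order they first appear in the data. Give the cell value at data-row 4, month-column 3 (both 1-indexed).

80.1

With rows in first-appearance order of city, row 4 is city=LH8. month columns in first-appearance order: Jun, Jan, Nov, Mar, Jul; column 3 is Nov.
Long rows with city=LH8, month=Nov: min(80.1, 94.6) = 80.1.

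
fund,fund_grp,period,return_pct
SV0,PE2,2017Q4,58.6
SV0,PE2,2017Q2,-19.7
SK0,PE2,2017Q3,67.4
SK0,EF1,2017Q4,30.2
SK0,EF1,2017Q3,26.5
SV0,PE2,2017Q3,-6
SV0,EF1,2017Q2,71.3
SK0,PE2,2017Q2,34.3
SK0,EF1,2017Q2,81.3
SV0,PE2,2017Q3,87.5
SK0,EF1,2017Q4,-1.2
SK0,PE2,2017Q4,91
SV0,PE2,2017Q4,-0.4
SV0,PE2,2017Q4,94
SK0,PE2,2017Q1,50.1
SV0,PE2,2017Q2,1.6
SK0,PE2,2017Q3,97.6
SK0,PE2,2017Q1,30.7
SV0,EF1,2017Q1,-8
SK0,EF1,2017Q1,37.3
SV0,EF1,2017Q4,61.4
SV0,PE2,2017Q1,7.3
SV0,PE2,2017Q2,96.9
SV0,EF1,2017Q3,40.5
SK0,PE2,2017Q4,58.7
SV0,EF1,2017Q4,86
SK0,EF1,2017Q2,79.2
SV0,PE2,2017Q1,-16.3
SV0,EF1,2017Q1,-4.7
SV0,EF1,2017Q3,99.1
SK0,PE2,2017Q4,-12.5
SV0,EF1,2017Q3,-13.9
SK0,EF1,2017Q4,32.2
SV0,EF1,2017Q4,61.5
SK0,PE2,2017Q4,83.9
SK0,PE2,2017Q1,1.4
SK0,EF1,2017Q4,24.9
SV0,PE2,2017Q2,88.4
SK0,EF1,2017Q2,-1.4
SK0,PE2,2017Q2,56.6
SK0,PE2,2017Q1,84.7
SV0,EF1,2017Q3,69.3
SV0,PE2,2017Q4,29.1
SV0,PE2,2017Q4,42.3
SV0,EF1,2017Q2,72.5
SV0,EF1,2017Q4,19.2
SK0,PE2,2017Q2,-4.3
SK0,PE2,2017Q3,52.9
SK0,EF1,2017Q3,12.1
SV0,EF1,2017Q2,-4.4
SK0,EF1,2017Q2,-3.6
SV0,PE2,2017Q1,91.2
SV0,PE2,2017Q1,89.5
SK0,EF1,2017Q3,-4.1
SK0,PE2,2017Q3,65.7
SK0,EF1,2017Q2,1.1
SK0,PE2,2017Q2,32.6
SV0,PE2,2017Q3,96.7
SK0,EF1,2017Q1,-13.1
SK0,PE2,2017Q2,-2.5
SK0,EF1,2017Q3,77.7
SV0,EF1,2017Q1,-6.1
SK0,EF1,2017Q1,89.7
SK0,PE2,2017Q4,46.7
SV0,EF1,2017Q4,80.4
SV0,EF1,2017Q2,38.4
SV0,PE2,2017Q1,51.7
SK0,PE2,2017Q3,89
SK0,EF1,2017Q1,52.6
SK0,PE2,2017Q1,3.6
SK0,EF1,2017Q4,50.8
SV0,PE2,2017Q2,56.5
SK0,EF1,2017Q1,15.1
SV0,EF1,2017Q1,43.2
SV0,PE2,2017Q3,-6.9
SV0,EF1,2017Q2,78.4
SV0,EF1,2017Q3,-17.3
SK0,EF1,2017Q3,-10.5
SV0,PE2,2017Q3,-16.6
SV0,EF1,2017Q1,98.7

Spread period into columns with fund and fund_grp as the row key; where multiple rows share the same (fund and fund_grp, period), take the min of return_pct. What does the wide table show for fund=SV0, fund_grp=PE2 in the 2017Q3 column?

-16.6

Rows with fund=SV0, fund_grp=PE2 and period=2017Q3: return_pct values are -6, 87.5, 96.7, -6.9, -16.6.
min(-6, 87.5, 96.7, -6.9, -16.6) = -16.6.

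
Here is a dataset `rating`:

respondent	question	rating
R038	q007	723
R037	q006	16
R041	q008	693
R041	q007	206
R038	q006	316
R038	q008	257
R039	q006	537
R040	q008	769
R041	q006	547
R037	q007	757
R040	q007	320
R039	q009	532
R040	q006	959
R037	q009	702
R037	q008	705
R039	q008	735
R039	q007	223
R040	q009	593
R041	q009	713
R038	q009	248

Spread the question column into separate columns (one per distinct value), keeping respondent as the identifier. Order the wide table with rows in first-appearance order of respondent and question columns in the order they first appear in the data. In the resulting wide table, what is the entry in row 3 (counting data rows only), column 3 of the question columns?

With rows in first-appearance order of respondent, row 3 is respondent=R041. question columns in first-appearance order: q007, q006, q008, q009; column 3 is q008.
Long rows with respondent=R041, question=q008: rating = 693.

693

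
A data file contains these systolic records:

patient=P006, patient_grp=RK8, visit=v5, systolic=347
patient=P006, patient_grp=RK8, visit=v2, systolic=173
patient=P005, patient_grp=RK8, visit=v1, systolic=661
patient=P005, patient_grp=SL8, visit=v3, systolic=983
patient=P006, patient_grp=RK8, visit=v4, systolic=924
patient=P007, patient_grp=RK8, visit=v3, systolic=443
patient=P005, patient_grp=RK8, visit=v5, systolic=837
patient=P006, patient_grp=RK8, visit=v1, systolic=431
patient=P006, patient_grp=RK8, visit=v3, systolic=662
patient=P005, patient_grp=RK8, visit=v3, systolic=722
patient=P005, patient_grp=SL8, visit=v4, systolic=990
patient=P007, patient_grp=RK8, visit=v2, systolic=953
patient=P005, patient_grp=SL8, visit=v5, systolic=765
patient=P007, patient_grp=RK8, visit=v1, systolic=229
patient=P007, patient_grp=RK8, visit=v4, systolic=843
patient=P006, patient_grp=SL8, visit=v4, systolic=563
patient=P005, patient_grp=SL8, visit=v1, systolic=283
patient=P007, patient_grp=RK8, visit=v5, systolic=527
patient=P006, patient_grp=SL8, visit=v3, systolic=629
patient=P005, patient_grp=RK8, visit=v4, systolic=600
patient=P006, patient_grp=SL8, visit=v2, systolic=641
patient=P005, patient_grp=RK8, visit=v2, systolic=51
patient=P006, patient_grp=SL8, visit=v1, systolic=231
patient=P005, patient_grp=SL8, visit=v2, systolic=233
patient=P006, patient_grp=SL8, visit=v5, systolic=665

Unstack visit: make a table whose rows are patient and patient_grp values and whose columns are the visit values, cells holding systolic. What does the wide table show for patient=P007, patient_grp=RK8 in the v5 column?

527

Wide layout: rows indexed by patient and patient_grp, columns are the 5 distinct visit values (v5, v2, v1, v3, v4).
Cell (patient=P007, patient_grp=RK8, visit=v5) draws from the long row where patient=P007, patient_grp=RK8 and visit=v5, which has systolic=527.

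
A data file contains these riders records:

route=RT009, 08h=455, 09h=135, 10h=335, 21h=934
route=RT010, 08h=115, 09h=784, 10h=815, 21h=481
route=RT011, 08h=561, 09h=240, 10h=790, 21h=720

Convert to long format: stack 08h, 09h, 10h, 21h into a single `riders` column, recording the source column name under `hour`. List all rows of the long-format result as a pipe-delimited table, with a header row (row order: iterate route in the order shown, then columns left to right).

Each (route, column) pair becomes one row: 3 × 4 = 12 rows.
For example, (RT009, 08h) → riders=455.

| route | hour | riders |
| RT009 | 08h | 455 |
| RT009 | 09h | 135 |
| RT009 | 10h | 335 |
| RT009 | 21h | 934 |
| RT010 | 08h | 115 |
| RT010 | 09h | 784 |
| RT010 | 10h | 815 |
| RT010 | 21h | 481 |
| RT011 | 08h | 561 |
| RT011 | 09h | 240 |
| RT011 | 10h | 790 |
| RT011 | 21h | 720 |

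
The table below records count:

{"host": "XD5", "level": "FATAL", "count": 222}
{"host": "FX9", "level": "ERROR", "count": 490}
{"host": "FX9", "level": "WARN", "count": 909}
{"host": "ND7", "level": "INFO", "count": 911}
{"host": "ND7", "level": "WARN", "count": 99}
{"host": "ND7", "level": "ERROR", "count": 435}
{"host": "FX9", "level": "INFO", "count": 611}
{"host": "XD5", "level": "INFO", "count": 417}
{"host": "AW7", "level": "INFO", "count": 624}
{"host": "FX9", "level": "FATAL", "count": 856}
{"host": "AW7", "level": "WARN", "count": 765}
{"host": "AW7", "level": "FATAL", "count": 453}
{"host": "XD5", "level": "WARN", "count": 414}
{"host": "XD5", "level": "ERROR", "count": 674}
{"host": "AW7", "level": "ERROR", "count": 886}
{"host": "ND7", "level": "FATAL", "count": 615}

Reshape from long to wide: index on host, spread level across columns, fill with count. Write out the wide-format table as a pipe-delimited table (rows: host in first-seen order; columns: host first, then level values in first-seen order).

Columns: host plus the 4 distinct level values (FATAL, ERROR, WARN, INFO).
For example, row XD5 column FATAL takes count=222 from the long row (XD5, FATAL).

| host | FATAL | ERROR | WARN | INFO |
| XD5 | 222 | 674 | 414 | 417 |
| FX9 | 856 | 490 | 909 | 611 |
| ND7 | 615 | 435 | 99 | 911 |
| AW7 | 453 | 886 | 765 | 624 |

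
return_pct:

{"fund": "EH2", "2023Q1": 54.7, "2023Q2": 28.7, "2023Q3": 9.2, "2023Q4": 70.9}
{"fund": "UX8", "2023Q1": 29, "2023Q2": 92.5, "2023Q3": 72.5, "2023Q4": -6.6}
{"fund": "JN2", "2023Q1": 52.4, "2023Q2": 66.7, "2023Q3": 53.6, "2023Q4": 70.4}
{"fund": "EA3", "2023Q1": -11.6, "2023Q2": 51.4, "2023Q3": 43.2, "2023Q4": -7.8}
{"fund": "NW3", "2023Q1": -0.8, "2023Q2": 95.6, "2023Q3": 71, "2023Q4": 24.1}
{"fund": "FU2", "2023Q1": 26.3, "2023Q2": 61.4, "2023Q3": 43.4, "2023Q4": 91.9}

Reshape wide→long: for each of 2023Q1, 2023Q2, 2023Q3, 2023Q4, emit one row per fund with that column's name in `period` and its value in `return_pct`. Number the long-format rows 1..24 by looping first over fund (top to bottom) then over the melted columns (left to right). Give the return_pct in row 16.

24 rows total (6 × 4). Row 16: index ⌊(16-1)/4⌋ = 3 into fund → EA3; (16-1) mod 4 = 3 into the melted columns → 2023Q4.
So row 16 is (EA3, 2023Q4, -7.8); return_pct = -7.8.

-7.8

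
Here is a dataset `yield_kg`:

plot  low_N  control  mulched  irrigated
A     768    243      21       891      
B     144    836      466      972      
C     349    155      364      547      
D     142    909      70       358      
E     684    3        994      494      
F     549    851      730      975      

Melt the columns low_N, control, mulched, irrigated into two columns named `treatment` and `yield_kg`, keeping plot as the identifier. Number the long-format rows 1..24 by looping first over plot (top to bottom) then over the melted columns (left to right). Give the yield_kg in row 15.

70

24 rows total (6 × 4). Row 15: index ⌊(15-1)/4⌋ = 3 into plot → D; (15-1) mod 4 = 2 into the melted columns → mulched.
So row 15 is (D, mulched, 70); yield_kg = 70.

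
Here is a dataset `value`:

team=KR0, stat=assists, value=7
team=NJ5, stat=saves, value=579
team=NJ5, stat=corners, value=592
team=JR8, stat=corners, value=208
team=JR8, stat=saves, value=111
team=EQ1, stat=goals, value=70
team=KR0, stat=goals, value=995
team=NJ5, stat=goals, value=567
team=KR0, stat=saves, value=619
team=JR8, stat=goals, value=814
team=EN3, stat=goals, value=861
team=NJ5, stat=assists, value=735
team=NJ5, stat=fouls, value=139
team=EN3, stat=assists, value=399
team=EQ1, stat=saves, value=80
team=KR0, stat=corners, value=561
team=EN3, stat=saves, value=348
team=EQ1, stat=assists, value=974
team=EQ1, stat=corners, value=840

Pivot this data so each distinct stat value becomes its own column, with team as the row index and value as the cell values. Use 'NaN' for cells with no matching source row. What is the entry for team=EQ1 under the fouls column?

NaN

No long-format row has team=EQ1 and stat=fouls, so the cell is NaN.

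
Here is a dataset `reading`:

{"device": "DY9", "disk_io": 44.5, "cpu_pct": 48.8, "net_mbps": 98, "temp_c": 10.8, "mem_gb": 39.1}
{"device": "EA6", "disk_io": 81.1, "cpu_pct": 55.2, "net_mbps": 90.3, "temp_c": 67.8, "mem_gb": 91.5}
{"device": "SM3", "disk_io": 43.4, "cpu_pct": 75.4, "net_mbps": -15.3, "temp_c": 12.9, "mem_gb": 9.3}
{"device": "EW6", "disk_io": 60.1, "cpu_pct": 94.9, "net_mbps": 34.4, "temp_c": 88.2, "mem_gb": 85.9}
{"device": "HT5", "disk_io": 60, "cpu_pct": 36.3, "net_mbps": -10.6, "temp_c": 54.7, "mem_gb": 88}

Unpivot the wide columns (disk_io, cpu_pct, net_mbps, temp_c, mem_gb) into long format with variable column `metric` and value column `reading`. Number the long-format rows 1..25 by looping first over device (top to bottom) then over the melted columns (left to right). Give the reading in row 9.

25 rows total (5 × 5). Row 9: index ⌊(9-1)/5⌋ = 1 into device → EA6; (9-1) mod 5 = 3 into the melted columns → temp_c.
So row 9 is (EA6, temp_c, 67.8); reading = 67.8.

67.8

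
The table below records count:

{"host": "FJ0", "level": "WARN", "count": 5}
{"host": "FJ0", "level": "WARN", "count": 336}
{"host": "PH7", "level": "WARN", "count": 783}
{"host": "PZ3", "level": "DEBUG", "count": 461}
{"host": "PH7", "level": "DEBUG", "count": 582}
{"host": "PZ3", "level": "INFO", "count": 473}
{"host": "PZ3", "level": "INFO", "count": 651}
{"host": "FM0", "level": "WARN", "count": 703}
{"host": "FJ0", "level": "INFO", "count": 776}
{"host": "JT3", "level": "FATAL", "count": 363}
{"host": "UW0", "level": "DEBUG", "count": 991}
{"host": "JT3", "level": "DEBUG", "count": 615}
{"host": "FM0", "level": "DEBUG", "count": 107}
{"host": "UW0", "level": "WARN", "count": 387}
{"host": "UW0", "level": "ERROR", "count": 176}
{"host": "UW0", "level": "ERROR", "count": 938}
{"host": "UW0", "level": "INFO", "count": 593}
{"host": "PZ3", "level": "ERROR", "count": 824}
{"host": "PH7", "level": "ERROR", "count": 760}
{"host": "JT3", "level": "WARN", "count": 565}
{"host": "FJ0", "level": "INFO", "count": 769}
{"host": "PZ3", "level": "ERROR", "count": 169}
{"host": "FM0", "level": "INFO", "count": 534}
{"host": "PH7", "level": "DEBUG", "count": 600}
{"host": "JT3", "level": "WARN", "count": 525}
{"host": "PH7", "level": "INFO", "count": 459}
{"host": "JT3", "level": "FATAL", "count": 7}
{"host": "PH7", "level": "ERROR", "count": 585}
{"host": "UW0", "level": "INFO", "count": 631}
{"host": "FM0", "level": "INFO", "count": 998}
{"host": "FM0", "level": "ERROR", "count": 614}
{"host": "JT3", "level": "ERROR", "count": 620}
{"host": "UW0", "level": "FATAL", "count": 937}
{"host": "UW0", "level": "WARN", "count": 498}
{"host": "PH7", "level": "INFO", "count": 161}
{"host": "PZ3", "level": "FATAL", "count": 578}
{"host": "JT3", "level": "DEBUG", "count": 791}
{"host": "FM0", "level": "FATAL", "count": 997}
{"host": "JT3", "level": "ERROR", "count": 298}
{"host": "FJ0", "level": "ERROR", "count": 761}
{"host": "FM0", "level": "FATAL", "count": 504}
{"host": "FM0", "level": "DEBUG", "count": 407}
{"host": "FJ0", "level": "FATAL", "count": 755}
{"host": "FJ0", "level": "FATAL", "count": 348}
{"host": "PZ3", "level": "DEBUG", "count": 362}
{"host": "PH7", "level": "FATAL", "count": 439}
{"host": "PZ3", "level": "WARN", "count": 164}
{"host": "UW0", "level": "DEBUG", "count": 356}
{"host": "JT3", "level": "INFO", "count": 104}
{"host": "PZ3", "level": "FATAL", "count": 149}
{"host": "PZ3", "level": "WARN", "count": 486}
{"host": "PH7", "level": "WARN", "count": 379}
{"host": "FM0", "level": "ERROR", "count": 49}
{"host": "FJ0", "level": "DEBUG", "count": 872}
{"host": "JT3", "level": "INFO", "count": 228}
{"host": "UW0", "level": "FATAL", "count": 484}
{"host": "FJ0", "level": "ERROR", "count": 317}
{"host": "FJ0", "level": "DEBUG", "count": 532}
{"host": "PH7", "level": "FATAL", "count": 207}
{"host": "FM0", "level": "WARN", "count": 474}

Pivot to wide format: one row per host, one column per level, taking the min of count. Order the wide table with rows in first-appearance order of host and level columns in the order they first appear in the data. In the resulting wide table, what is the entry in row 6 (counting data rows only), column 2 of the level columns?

With rows in first-appearance order of host, row 6 is host=UW0. level columns in first-appearance order: WARN, DEBUG, INFO, FATAL, ERROR; column 2 is DEBUG.
Long rows with host=UW0, level=DEBUG: min(991, 356) = 356.

356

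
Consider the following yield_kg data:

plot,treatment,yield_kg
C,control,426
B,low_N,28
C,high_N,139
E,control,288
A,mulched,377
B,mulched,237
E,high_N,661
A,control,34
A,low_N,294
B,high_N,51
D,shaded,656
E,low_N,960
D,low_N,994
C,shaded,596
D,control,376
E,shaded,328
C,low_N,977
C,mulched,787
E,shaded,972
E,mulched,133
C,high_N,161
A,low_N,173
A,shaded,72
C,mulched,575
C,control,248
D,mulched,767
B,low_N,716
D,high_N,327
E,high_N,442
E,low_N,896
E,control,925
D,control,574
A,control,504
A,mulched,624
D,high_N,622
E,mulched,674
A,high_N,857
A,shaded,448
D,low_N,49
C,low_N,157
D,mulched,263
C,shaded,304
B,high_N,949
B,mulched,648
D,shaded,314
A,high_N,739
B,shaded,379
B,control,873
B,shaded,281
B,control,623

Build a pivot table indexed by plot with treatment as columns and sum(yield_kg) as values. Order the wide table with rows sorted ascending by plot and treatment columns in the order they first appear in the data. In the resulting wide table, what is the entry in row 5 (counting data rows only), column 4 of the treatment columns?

807

With rows sorted ascending by plot, row 5 is plot=E. treatment columns in first-appearance order: control, low_N, high_N, mulched, shaded; column 4 is mulched.
Long rows with plot=E, treatment=mulched: 133 + 674 = 807.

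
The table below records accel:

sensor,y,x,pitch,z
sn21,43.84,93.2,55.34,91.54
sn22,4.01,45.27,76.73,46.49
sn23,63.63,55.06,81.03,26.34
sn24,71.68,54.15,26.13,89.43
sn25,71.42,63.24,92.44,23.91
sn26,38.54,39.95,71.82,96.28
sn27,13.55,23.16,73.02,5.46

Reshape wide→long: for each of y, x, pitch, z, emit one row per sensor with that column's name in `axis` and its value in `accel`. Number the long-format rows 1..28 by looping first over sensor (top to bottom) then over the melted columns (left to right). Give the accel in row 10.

55.06

28 rows total (7 × 4). Row 10: index ⌊(10-1)/4⌋ = 2 into sensor → sn23; (10-1) mod 4 = 1 into the melted columns → x.
So row 10 is (sn23, x, 55.06); accel = 55.06.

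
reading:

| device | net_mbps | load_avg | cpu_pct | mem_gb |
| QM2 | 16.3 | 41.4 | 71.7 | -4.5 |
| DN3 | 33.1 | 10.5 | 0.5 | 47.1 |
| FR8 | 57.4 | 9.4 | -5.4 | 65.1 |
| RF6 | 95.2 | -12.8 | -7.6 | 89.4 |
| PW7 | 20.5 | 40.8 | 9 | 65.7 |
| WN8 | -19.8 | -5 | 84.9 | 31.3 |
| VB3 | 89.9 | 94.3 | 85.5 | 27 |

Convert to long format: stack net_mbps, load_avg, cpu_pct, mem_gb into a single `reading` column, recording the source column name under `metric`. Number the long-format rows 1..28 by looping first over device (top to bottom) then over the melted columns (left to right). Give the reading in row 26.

94.3

28 rows total (7 × 4). Row 26: index ⌊(26-1)/4⌋ = 6 into device → VB3; (26-1) mod 4 = 1 into the melted columns → load_avg.
So row 26 is (VB3, load_avg, 94.3); reading = 94.3.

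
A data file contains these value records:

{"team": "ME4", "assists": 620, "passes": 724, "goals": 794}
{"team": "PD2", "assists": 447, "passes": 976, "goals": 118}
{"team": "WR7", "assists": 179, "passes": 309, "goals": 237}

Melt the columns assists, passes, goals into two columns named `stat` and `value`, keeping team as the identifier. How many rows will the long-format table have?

3 team values × 3 melted columns = 9 rows.

9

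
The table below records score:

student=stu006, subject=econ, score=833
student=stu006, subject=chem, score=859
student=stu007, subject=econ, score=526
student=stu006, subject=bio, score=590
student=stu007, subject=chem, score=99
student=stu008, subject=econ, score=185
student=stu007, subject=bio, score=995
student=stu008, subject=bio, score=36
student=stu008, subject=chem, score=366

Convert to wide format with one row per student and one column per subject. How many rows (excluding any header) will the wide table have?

3 distinct student values → 3 rows.

3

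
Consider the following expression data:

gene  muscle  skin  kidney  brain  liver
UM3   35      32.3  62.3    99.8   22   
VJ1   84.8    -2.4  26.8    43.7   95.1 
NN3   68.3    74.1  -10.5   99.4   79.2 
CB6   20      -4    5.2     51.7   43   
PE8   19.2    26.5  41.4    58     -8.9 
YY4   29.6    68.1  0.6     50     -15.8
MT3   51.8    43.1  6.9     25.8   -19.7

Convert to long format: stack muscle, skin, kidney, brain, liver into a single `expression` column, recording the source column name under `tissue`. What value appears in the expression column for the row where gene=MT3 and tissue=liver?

-19.7

Unpivoting turns each (gene, wide-column) pair into one long row.
The wide cell at row MT3, column liver holds -19.7, so the long row (MT3, liver) has expression=-19.7.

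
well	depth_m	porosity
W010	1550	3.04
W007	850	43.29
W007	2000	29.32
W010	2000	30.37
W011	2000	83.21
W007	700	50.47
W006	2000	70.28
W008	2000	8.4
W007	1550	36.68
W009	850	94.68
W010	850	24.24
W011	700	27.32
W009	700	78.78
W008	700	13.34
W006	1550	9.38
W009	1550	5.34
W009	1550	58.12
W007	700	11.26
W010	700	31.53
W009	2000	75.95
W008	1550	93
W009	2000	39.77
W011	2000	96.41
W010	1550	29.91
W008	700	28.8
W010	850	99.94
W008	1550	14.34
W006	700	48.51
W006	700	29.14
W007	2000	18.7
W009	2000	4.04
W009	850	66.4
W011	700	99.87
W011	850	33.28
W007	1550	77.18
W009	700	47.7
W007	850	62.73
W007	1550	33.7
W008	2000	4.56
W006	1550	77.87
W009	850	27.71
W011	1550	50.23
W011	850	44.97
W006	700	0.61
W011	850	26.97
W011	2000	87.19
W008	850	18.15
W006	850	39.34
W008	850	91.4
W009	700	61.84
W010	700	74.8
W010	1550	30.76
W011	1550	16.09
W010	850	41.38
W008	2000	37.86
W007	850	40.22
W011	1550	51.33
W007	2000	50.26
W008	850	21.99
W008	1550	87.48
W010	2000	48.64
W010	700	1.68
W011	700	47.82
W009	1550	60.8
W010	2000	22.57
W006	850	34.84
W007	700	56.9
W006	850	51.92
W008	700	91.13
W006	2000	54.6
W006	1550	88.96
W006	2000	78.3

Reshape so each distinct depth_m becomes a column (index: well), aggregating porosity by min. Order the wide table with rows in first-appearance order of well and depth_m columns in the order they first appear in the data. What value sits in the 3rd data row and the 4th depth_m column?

27.32

With rows in first-appearance order of well, row 3 is well=W011. depth_m columns in first-appearance order: 1550, 850, 2000, 700; column 4 is 700.
Long rows with well=W011, depth_m=700: min(27.32, 99.87, 47.82) = 27.32.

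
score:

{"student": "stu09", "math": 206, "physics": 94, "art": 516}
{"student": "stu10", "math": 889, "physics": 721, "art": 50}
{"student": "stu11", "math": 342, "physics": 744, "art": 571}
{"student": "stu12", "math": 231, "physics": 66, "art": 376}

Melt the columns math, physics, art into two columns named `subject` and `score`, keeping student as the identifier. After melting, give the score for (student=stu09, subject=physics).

Unpivoting turns each (student, wide-column) pair into one long row.
The wide cell at row stu09, column physics holds 94, so the long row (stu09, physics) has score=94.

94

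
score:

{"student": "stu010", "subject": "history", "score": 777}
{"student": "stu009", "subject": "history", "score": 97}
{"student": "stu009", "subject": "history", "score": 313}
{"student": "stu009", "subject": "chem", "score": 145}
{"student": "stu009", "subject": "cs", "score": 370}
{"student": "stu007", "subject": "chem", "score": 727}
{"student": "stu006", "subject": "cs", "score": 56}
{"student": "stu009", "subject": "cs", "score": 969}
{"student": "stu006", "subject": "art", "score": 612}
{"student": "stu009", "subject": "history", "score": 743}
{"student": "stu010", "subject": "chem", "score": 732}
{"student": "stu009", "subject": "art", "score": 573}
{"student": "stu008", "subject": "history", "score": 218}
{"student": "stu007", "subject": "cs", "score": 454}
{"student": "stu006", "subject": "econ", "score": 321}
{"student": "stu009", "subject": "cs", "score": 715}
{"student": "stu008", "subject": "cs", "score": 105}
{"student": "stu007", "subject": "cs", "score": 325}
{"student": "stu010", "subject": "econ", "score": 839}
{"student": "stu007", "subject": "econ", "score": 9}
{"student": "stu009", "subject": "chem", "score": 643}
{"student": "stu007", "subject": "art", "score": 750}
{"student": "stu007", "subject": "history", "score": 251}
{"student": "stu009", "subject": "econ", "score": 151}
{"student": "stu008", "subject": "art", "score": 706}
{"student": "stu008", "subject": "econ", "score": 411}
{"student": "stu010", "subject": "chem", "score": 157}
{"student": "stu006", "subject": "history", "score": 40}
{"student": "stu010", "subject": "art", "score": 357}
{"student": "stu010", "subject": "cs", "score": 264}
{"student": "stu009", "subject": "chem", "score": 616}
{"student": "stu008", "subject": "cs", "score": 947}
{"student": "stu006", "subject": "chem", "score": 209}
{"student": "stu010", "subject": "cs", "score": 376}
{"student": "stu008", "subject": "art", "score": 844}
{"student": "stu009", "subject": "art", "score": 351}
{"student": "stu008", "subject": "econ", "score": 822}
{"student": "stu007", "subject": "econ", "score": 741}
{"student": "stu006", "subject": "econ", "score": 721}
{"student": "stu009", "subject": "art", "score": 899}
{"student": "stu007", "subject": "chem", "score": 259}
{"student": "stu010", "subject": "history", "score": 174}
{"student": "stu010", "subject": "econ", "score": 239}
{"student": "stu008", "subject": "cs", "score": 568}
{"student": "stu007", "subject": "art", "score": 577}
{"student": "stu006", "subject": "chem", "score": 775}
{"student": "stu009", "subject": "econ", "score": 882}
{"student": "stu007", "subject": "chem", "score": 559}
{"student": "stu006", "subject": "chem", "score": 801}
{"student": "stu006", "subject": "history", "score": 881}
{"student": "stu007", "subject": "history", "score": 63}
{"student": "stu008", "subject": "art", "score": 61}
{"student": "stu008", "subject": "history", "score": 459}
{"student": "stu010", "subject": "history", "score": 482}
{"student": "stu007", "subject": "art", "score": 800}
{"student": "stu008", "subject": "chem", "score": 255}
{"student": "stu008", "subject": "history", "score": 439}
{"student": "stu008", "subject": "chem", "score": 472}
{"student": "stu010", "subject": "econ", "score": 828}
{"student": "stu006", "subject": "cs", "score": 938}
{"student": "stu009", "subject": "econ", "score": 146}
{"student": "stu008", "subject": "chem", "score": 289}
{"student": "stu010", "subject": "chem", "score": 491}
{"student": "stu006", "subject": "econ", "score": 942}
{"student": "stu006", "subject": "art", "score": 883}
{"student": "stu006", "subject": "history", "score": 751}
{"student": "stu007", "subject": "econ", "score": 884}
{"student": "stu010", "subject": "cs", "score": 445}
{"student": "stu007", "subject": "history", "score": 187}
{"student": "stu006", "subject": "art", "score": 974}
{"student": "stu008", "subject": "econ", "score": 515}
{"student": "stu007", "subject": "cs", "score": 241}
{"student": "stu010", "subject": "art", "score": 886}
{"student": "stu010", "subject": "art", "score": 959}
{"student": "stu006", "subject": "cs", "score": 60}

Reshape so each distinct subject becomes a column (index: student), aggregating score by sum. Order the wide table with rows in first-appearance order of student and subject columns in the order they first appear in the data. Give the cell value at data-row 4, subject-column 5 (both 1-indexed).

1984

With rows in first-appearance order of student, row 4 is student=stu006. subject columns in first-appearance order: history, chem, cs, art, econ; column 5 is econ.
Long rows with student=stu006, subject=econ: 321 + 721 + 942 = 1984.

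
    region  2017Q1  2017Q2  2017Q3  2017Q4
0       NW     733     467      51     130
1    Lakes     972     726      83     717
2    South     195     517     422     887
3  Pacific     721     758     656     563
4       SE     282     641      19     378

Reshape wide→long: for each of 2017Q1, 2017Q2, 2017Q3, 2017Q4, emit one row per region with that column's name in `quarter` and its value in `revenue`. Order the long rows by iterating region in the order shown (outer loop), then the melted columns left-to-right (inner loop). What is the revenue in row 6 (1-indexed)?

726

20 rows total (5 × 4). Row 6: index ⌊(6-1)/4⌋ = 1 into region → Lakes; (6-1) mod 4 = 1 into the melted columns → 2017Q2.
So row 6 is (Lakes, 2017Q2, 726); revenue = 726.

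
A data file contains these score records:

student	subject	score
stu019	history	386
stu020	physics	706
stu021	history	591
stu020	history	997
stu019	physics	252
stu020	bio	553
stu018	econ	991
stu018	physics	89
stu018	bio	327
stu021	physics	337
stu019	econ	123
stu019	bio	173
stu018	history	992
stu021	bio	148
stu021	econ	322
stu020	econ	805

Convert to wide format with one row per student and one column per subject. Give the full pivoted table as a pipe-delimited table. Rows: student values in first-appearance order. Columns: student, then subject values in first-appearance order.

| student | history | physics | bio | econ |
| stu019 | 386 | 252 | 173 | 123 |
| stu020 | 997 | 706 | 553 | 805 |
| stu021 | 591 | 337 | 148 | 322 |
| stu018 | 992 | 89 | 327 | 991 |

Columns: student plus the 4 distinct subject values (history, physics, bio, econ).
For example, row stu019 column history takes score=386 from the long row (stu019, history).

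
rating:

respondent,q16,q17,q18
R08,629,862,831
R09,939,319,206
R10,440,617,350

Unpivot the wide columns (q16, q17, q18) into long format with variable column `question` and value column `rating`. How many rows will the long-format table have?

9

3 respondent values × 3 melted columns = 9 rows.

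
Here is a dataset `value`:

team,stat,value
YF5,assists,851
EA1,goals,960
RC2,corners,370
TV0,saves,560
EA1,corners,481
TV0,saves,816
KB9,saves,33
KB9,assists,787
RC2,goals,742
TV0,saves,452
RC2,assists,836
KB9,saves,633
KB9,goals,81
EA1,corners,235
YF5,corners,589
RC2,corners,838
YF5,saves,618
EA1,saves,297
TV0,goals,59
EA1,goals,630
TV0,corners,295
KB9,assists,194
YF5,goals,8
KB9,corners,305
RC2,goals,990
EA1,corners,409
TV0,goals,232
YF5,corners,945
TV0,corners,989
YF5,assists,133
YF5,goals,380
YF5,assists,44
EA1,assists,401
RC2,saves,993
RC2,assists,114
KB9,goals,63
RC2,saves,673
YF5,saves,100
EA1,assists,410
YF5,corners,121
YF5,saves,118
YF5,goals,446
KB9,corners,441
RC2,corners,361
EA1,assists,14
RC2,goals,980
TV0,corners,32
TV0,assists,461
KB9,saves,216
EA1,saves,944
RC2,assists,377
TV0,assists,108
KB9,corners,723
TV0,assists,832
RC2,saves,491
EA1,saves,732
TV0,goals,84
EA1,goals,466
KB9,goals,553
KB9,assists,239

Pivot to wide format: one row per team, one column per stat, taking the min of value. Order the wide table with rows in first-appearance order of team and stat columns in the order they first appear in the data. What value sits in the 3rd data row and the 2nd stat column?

With rows in first-appearance order of team, row 3 is team=RC2. stat columns in first-appearance order: assists, goals, corners, saves; column 2 is goals.
Long rows with team=RC2, stat=goals: min(742, 990, 980) = 742.

742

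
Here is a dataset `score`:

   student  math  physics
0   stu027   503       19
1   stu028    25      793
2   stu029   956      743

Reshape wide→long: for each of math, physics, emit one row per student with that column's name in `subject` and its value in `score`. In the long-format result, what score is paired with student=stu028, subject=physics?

793

Unpivoting turns each (student, wide-column) pair into one long row.
The wide cell at row stu028, column physics holds 793, so the long row (stu028, physics) has score=793.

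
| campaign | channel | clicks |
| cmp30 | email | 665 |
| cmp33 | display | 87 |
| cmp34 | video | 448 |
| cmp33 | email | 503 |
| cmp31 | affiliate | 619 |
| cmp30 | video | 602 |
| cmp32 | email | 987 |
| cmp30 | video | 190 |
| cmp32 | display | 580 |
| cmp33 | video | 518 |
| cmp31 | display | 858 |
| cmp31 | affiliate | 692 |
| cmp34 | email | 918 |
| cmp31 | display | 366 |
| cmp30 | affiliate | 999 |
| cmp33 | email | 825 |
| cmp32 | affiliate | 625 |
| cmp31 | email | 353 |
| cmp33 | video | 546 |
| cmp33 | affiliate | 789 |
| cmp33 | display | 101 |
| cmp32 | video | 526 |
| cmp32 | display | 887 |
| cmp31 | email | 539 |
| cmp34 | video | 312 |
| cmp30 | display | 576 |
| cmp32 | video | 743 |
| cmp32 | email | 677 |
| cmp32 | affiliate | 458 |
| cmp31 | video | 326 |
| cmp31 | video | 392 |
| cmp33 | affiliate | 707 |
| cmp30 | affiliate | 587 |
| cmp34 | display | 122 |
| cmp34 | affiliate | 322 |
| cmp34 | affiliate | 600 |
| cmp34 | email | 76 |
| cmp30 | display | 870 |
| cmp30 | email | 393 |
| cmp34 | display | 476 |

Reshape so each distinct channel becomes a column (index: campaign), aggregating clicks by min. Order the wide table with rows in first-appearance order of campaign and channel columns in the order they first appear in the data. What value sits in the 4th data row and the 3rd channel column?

With rows in first-appearance order of campaign, row 4 is campaign=cmp31. channel columns in first-appearance order: email, display, video, affiliate; column 3 is video.
Long rows with campaign=cmp31, channel=video: min(326, 392) = 326.

326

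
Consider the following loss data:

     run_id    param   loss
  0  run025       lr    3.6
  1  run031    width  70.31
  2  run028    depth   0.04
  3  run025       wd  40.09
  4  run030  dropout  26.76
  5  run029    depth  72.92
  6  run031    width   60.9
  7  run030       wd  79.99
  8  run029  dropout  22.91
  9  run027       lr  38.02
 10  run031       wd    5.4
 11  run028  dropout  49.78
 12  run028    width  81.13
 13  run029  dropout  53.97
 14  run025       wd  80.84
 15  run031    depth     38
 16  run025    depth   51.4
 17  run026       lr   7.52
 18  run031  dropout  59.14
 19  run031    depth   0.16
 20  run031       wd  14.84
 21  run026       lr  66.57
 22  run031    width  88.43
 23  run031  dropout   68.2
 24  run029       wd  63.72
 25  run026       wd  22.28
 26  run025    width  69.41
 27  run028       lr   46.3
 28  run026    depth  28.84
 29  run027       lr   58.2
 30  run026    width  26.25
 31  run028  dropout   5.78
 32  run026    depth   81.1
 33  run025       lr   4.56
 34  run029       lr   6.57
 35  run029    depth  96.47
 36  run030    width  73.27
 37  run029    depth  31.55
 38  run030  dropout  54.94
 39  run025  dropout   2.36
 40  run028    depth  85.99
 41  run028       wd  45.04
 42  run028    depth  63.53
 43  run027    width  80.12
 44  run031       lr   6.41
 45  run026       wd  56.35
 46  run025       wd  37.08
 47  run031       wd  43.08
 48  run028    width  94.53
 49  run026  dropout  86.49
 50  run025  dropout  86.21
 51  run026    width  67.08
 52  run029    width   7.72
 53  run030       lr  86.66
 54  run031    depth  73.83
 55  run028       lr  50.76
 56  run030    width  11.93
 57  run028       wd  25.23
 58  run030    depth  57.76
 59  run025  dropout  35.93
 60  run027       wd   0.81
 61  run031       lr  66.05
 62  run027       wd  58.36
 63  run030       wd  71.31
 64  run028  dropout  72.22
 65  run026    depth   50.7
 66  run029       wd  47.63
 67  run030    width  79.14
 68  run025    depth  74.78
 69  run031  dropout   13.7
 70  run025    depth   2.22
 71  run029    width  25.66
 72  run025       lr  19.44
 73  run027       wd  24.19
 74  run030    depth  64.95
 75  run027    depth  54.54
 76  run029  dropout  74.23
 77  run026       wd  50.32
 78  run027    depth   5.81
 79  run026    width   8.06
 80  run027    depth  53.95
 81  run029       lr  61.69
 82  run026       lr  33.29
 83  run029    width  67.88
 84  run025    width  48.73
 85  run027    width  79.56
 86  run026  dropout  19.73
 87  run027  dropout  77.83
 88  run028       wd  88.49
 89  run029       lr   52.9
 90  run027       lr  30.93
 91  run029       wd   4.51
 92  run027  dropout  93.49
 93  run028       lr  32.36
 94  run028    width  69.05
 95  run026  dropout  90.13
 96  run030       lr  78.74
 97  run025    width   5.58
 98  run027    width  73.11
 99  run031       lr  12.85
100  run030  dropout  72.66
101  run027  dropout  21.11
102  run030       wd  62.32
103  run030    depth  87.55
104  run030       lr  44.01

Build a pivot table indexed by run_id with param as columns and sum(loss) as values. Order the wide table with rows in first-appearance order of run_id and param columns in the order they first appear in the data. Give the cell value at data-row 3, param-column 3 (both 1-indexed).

With rows in first-appearance order of run_id, row 3 is run_id=run028. param columns in first-appearance order: lr, width, depth, wd, dropout; column 3 is depth.
Long rows with run_id=run028, param=depth: 0.04 + 85.99 + 63.53 = 149.56.

149.56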